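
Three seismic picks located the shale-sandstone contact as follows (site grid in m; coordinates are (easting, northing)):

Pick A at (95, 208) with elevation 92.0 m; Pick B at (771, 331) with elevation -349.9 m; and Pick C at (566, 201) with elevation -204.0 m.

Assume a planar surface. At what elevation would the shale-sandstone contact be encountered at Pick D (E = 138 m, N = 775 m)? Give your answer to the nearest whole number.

-8 m

Two edge vectors: Pick A→Pick B = (676, 123, -441.9), Pick A→Pick C = (471, -7, -296).
Normal n = (Pick A→Pick B) × (Pick A→Pick C) = (-39501.3, -8038.9, -62665).
So ∂z/∂E = −n_x/n_z = −0.63036 and ∂z/∂N = −n_y/n_z = −0.12828.
Intercept c from Pick A: 92 + 59.88 + 26.68 = 178.57.
At (138, 775): z = −87.0 − 99.4 + 178.57 = -7.8 m.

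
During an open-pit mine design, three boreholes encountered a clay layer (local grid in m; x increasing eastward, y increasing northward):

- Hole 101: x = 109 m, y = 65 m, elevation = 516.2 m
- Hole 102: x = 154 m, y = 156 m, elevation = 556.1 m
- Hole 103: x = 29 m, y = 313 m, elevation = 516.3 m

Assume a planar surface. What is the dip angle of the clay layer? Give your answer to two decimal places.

Let the plane be z = a·x + b·y + c.
Hole 102−Hole 101: 45a + 91b = 39.9;  Hole 103−Hole 101: −80a + 248b = 0.1.
Solving gives a = 0.53612, b = 0.17335.
Gradient magnitude |∇z| = √(a² + b²) = √(0.28743 + 0.03005) = 0.56345.
True dip = arctan(0.56345) = 29.40°, dipping toward WSW (azimuth ≈ 252°).

29.40°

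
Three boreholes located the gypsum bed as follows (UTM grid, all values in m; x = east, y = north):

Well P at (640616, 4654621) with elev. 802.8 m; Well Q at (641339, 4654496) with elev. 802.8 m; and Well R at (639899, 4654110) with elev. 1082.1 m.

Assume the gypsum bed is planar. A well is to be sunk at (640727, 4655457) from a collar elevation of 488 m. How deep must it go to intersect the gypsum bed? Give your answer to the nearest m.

Two edge vectors: Well P→Well Q = (723, -125, 0), Well P→Well R = (-717, -511, 279.3).
Normal n = (Well P→Well Q) × (Well P→Well R) = (-34912.5, -201933.9, -459078).
So ∂z/∂x = −n_x/n_z = −0.07604917 and ∂z/∂y = −n_y/n_z = −0.43986839.
Intercept c from Well P: 802.8 + 48718.31 + 2047420.64 = 2096941.75.
At (640727, 4655457): z_contact = −48726.8 − 2047788.4 + 2096941.75 = 426.6 m.
Depth below ground = 488 − 426.6 = 61 m.

61 m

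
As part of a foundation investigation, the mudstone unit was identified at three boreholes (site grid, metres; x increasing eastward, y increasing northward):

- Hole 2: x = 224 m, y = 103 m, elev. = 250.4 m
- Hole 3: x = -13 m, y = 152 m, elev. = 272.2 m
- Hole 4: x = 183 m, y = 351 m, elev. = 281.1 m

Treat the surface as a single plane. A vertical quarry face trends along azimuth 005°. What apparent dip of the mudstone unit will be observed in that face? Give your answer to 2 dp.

Two edge vectors: Hole 2→Hole 3 = (-237, 49, 21.8), Hole 2→Hole 4 = (-41, 248, 30.7).
Normal n = (Hole 2→Hole 3) × (Hole 2→Hole 4) = (-3902.1, 6382.1, -56767).
So ∂z/∂x = −n_x/n_z = −0.06874 and ∂z/∂y = −n_y/n_z = 0.11243.
Unit vector along 005° is (sin 5°, cos 5°) = (0.0872, 0.9962).
Slope in that direction = a·(0.0872) + b·(0.9962) = 0.10601.
Apparent dip = arctan|0.10601| = 6.05° (true dip is 7.5°, so apparent ≤ true as expected).

6.05°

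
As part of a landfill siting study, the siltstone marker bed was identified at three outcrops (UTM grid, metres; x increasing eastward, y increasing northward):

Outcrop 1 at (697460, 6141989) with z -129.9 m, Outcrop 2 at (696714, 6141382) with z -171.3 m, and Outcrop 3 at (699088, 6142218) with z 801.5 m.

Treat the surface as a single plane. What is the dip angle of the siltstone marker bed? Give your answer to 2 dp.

45.72°

Two edge vectors: Outcrop 1→Outcrop 2 = (-746, -607, -41.4), Outcrop 1→Outcrop 3 = (1628, 229, 931.4).
Normal n = (Outcrop 1→Outcrop 2) × (Outcrop 1→Outcrop 3) = (-555879.2, 627425.2, 817362).
So ∂z/∂x = −n_x/n_z = 0.68009 and ∂z/∂y = −n_y/n_z = −0.76762.
Gradient magnitude |∇z| = √(a² + b²) = √(0.46252 + 0.58924) = 1.02556.
True dip = arctan(1.02556) = 45.72°, dipping toward NW (azimuth ≈ 318°).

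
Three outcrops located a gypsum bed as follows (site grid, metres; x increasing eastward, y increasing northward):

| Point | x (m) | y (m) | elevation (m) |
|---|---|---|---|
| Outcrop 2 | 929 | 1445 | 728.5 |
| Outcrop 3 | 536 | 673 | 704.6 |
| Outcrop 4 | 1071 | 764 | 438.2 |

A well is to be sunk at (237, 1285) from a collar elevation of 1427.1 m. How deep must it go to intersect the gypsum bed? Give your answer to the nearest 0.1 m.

367.2 m

Two edge vectors: Outcrop 2→Outcrop 3 = (-393, -772, -23.9), Outcrop 2→Outcrop 4 = (142, -681, -290.3).
Normal n = (Outcrop 2→Outcrop 3) × (Outcrop 2→Outcrop 4) = (207835.7, -117481.7, 377257).
So ∂z/∂x = −n_x/n_z = −0.550913 and ∂z/∂y = −n_y/n_z = 0.311410.
Intercept c from Outcrop 2: 728.5 + 511.80 − 449.99 = 790.31.
At (237, 1285): z_contact = −130.57 + 400.16 + 790.31 = 1059.91 m.
Depth below ground = 1427.1 − 1059.91 = 367.2 m.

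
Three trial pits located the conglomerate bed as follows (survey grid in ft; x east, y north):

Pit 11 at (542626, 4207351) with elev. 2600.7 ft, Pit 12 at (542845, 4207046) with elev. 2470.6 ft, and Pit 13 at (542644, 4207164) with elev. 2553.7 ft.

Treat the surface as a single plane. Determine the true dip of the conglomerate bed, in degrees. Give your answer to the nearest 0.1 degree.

19.8°

Two edge vectors: Pit 11→Pit 12 = (219, -305, -130.1), Pit 11→Pit 13 = (18, -187, -47).
Normal n = (Pit 11→Pit 12) × (Pit 11→Pit 13) = (-9993.7, 7951.2, -35463).
So ∂z/∂x = −n_x/n_z = −0.28181 and ∂z/∂y = −n_y/n_z = 0.22421.
Gradient magnitude |∇z| = √(a² + b²) = √(0.07941 + 0.05027) = 0.36012.
True dip = arctan(0.36012) = 19.8°, dipping toward SE (azimuth ≈ 129°).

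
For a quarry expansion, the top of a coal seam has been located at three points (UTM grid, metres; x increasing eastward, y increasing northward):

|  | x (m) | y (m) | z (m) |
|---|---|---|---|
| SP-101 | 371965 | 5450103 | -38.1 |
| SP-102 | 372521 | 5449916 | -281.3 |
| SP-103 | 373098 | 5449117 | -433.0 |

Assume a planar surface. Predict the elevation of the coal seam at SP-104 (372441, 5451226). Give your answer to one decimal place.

-459.9 m

Let the plane be z = a·x + b·y + c.
SP-102−SP-101: 556a − 187b = −243.2;  SP-103−SP-101: 1133a − 986b = −394.9.
Solving gives a = −0.493388931, b = −0.166439816.
Then c = -38.1 − a·371965 − b·5450103 = 1090599.46.
At (372441, 5451226): z = −183758.3 − 907301.1 + 1090599.46 = -459.9 m.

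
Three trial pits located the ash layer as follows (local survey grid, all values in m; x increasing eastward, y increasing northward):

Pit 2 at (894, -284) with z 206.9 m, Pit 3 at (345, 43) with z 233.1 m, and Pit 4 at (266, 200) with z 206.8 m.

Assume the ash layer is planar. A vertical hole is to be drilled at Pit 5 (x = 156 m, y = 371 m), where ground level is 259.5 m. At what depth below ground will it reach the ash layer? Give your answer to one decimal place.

Let the plane be z = a·x + b·y + c.
Pit 3−Pit 2: −549a + 327b = 26.2;  Pit 4−Pit 2: −628a + 484b = −0.1.
Solving gives a = −0.21063, b = −0.27350.
Then c = 206.9 − a·894 − b·-284 = 317.53.
At (156, 371): z_contact = −32.86 − 101.47 + 317.53 = 183.20 m.
Depth below ground = 259.5 − 183.20 = 76.3 m.

76.3 m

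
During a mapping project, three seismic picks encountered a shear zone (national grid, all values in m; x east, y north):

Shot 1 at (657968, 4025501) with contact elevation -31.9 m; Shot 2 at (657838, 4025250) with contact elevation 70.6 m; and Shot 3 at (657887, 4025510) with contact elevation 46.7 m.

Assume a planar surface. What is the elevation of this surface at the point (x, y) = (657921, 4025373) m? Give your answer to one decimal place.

Let the plane be z = a·x + b·y + c.
Shot 2−Shot 1: −130a − 251b = 102.5;  Shot 3−Shot 1: −81a + 9b = 78.6.
Solving gives a = −0.960471606, b = 0.089088880.
Then c = -31.9 − a·657968 − b·4025501 = 273300.31.
At (657921, 4025373): z = −631914.4 + 358616.0 + 273300.31 = 1.8 m.

1.8 m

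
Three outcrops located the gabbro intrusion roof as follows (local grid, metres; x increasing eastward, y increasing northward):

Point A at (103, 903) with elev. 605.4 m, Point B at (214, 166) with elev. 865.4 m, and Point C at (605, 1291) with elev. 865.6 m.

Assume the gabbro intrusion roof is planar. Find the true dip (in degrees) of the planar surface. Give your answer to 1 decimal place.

Let the plane be z = a·x + b·y + c.
Point B−Point A: 111a − 737b = 260;  Point C−Point A: 502a + 388b = 260.2.
Solving gives a = 0.70852, b = −0.24607.
Gradient magnitude |∇z| = √(a² + b²) = √(0.50200 + 0.06055) = 0.75003.
True dip = arctan(0.75003) = 36.9°, dipping toward WNW (azimuth ≈ 289°).

36.9°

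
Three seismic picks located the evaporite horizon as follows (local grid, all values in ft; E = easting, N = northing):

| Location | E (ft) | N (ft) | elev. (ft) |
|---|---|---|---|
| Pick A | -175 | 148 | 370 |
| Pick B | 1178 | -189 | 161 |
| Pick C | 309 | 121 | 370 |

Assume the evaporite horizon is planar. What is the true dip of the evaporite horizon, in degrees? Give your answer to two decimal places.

Two edge vectors: Pick A→Pick B = (1353, -337, -209), Pick A→Pick C = (484, -27, 0).
Normal n = (Pick A→Pick B) × (Pick A→Pick C) = (-5643, -101156, 126577).
So ∂z/∂E = −n_x/n_z = 0.04458 and ∂z/∂N = −n_y/n_z = 0.79917.
Gradient magnitude |∇z| = √(a² + b²) = √(0.00199 + 0.63867) = 0.80041.
True dip = arctan(0.80041) = 38.67°, dipping toward S (azimuth ≈ 183°).

38.67°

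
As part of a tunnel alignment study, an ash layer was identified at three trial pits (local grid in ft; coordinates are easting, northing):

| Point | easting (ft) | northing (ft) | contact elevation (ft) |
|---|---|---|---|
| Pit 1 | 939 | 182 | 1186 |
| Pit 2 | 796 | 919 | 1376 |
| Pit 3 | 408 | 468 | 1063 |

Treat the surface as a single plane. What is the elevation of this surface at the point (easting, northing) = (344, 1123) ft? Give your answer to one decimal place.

Let the plane be z = a·easting + b·northing + c.
Pit 2−Pit 1: −143a + 737b = 190;  Pit 3−Pit 1: −531a + 286b = −123.
Solving gives a = 0.413729, b = 0.338078.
Then c = 1186 − a·939 − b·182 = 735.98.
At (344, 1123): z = 142.3 + 379.7 + 735.98 = 1258.0 ft.

1258.0 ft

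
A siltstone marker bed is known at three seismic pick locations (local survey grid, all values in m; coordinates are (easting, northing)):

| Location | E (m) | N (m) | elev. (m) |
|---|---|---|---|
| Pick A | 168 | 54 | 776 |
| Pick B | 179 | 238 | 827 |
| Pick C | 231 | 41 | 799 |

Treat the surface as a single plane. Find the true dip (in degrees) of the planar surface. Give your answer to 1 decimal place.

26.0°

Let the plane be z = a·E + b·N + c.
Pick B−Pick A: 11a + 184b = 51;  Pick C−Pick A: 63a − 13b = 23.
Solving gives a = 0.41713, b = 0.25224.
Gradient magnitude |∇z| = √(a² + b²) = √(0.17400 + 0.06362) = 0.48746.
True dip = arctan(0.48746) = 26.0°, dipping toward WSW (azimuth ≈ 239°).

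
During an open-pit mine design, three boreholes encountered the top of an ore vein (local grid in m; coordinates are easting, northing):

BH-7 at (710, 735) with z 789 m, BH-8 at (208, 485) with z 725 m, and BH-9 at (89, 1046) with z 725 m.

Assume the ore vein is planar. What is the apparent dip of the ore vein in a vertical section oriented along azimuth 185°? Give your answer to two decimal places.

Two edge vectors: BH-7→BH-8 = (-502, -250, -64), BH-7→BH-9 = (-621, 311, -64).
Normal n = (BH-7→BH-8) × (BH-7→BH-9) = (35904, 7616, -311372).
So ∂z/∂easting = −n_x/n_z = 0.11531 and ∂z/∂northing = −n_y/n_z = 0.02446.
Unit vector along 185° is (sin 185°, cos 185°) = (-0.0872, -0.9962).
Slope in that direction = a·(-0.0872) + b·(-0.9962) = −0.03442.
Apparent dip = arctan|0.03442| = 1.97° (true dip is 6.7°, so apparent ≤ true as expected).

1.97°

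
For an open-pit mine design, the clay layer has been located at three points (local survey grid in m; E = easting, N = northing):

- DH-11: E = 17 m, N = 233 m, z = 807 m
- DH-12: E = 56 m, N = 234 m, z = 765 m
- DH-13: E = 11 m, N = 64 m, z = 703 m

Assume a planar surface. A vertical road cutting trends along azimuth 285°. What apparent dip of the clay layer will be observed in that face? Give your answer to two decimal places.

50.79°

Two edge vectors: DH-11→DH-12 = (39, 1, -42), DH-11→DH-13 = (-6, -169, -104).
Normal n = (DH-11→DH-12) × (DH-11→DH-13) = (-7202, 4308, -6585).
So ∂z/∂E = −n_x/n_z = −1.09370 and ∂z/∂N = −n_y/n_z = 0.65421.
Unit vector along 285° is (sin 285°, cos 285°) = (-0.9659, 0.2588).
Slope in that direction = a·(-0.9659) + b·(0.2588) = 1.22575.
Apparent dip = arctan|1.22575| = 50.79° (true dip is 51.9°, so apparent ≤ true as expected).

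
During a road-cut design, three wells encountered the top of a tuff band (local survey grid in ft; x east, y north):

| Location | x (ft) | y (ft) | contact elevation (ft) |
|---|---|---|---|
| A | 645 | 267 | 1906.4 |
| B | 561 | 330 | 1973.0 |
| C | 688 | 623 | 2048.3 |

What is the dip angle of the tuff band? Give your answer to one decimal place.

Let the plane be z = a·x + b·y + c.
B−A: −84a + 63b = 66.6;  C−A: 43a + 356b = 141.9.
Solving gives a = −0.45288, b = 0.45330.
Gradient magnitude |∇z| = √(a² + b²) = √(0.20510 + 0.20548) = 0.64077.
True dip = arctan(0.64077) = 32.7°, dipping toward SE (azimuth ≈ 135°).

32.7°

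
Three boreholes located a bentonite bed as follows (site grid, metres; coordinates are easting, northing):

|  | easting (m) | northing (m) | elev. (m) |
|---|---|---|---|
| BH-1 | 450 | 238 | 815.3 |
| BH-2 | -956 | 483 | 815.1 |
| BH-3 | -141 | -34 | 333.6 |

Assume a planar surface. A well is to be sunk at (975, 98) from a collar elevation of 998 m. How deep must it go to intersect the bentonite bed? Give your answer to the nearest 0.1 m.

244.9 m

Let the plane be z = a·easting + b·northing + c.
BH-2−BH-1: −1406a + 245b = −0.2;  BH-3−BH-1: −591a − 272b = −481.7.
Solving gives a = 0.22395, b = 1.28437.
Then c = 815.3 − a·450 − b·238 = 408.84.
At (975, 98): z_contact = 218.35 + 125.87 + 408.84 = 753.06 m.
Depth below ground = 998 − 753.06 = 244.9 m.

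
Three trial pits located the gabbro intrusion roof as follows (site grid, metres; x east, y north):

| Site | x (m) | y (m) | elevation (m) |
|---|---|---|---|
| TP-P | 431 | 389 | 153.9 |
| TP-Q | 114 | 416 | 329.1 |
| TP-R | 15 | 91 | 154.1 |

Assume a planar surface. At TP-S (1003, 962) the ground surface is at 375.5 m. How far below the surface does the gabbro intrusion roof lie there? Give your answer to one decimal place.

109.4 m

Let the plane be z = a·x + b·y + c.
TP-Q−TP-P: −317a + 27b = 175.2;  TP-R−TP-P: −416a − 298b = 0.2.
Solving gives a = −0.494002, b = 0.688942.
Then c = 153.9 − a·431 − b·389 = 98.82.
At (1003, 962): z_contact = −495.48 + 662.76 + 98.82 = 266.09 m.
Depth below ground = 375.5 − 266.09 = 109.4 m.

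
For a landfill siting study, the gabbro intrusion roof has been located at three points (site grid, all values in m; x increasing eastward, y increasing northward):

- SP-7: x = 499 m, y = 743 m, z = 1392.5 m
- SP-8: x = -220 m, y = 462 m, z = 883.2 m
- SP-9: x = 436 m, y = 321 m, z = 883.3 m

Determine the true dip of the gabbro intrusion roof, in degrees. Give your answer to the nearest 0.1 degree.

50.1°

Two edge vectors: SP-7→SP-8 = (-719, -281, -509.3), SP-7→SP-9 = (-63, -422, -509.2).
Normal n = (SP-7→SP-8) × (SP-7→SP-9) = (-71839.4, -334028.9, 285715).
So ∂z/∂x = −n_x/n_z = 0.25144 and ∂z/∂y = −n_y/n_z = 1.16910.
Gradient magnitude |∇z| = √(a² + b²) = √(0.06322 + 1.36679) = 1.19583.
True dip = arctan(1.19583) = 50.1°, dipping toward SSW (azimuth ≈ 192°).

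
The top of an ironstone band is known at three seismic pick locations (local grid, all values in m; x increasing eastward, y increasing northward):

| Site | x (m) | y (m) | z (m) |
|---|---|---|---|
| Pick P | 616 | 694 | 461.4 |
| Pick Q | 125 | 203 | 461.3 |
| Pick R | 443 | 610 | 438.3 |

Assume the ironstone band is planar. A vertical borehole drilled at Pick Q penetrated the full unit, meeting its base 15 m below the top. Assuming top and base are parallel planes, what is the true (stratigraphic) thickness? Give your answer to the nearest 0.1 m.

Let the plane be z = a·x + b·y + c.
Pick Q−Pick P: −491a − 491b = −0.1;  Pick R−Pick P: −173a − 84b = −23.1.
Solving gives a = 0.25936, b = −0.25915.
|∇z| = √(a²+b²) = 0.36664, so dip δ = arctan(0.36664) = 20.14°.
True thickness = vertical thickness × cos δ = 15 × cos 20.14° = 14.1 m.

14.1 m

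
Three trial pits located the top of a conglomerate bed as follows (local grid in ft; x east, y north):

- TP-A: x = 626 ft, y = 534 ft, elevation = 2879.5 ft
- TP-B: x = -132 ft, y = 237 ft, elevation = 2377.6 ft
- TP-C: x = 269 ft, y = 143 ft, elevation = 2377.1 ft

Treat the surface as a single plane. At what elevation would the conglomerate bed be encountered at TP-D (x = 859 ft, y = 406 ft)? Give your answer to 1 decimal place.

Two edge vectors: TP-A→TP-B = (-758, -297, -501.9), TP-A→TP-C = (-357, -391, -502.4).
Normal n = (TP-A→TP-B) × (TP-A→TP-C) = (-47030.1, -201640.9, 190349).
So ∂z/∂x = −n_x/n_z = 0.24707 and ∂z/∂y = −n_y/n_z = 1.05932.
Intercept c from TP-A: 2879.5 − 154.67 − 565.68 = 2159.15.
At (859, 406): z = 212.2 + 430.1 + 2159.15 = 2801.5 ft.

2801.5 ft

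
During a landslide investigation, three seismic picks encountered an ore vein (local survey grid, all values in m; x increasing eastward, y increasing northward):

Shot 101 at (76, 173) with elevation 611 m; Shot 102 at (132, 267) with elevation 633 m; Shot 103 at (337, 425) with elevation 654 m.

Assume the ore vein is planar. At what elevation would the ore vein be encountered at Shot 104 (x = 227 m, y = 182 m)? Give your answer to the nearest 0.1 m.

Let the plane be z = a·x + b·y + c.
Shot 102−Shot 101: 56a + 94b = 22;  Shot 103−Shot 101: 261a + 252b = 43.
Solving gives a = −0.14412, b = 0.31990.
Then c = 611 − a·76 − b·173 = 566.61.
At (227, 182): z = −32.7 + 58.2 + 566.61 = 592.1 m.

592.1 m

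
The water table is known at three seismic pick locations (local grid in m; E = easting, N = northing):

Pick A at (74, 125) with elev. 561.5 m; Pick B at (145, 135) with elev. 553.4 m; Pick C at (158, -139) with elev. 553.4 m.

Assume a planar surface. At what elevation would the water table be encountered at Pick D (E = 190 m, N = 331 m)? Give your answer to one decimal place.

Let the plane be z = a·E + b·N + c.
Pick B−Pick A: 71a + 10b = −8.1;  Pick C−Pick A: 84a − 264b = −8.1.
Solving gives a = −0.11333, b = −0.00538.
Then c = 561.5 − a·74 − b·125 = 570.56.
At (190, 331): z = −21.5 − 1.8 + 570.56 = 547.2 m.

547.2 m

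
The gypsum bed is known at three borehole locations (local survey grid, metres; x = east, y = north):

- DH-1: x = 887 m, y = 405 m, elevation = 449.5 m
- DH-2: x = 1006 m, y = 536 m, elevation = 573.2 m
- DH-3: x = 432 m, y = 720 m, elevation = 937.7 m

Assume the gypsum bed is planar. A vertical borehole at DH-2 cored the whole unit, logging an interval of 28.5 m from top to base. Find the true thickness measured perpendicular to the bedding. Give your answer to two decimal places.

18.19 m

Let the plane be z = a·x + b·y + c.
DH-2−DH-1: 119a + 131b = 123.7;  DH-3−DH-1: −455a + 315b = 488.2.
Solving gives a = −0.25738, b = 1.17807.
|∇z| = √(a²+b²) = 1.20586, so dip δ = arctan(1.20586) = 50.33°.
True thickness = vertical thickness × cos δ = 28.5 × cos 50.33° = 18.19 m.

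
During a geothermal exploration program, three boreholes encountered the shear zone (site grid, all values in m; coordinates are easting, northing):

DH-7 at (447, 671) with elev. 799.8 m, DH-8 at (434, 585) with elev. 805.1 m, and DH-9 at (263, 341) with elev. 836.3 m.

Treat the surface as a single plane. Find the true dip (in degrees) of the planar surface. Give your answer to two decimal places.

7.30°

Two edge vectors: DH-7→DH-8 = (-13, -86, 5.3), DH-7→DH-9 = (-184, -330, 36.5).
Normal n = (DH-7→DH-8) × (DH-7→DH-9) = (-1390, -500.7, -11534).
So ∂z/∂easting = −n_x/n_z = −0.12051 and ∂z/∂northing = −n_y/n_z = −0.04341.
Gradient magnitude |∇z| = √(a² + b²) = √(0.01452 + 0.00188) = 0.12809.
True dip = arctan(0.12809) = 7.30°, dipping toward ENE (azimuth ≈ 070°).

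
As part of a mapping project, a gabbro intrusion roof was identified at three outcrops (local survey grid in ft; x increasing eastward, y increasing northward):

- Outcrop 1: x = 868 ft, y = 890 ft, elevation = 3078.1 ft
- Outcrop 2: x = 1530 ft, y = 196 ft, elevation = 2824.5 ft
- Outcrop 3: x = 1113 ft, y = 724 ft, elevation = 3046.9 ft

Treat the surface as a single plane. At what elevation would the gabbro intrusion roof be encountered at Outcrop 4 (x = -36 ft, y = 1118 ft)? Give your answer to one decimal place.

2928.0 ft

Two edge vectors: Outcrop 1→Outcrop 2 = (662, -694, -253.6), Outcrop 1→Outcrop 3 = (245, -166, -31.2).
Normal n = (Outcrop 1→Outcrop 2) × (Outcrop 1→Outcrop 3) = (-20444.8, -41477.6, 60138).
So ∂z/∂x = −n_x/n_z = 0.339965 and ∂z/∂y = −n_y/n_z = 0.689707.
Intercept c from Outcrop 1: 3078.1 − 295.09 − 613.84 = 2169.17.
At (-36, 1118): z = −12.2 + 771.1 + 2169.17 = 2928.0 ft.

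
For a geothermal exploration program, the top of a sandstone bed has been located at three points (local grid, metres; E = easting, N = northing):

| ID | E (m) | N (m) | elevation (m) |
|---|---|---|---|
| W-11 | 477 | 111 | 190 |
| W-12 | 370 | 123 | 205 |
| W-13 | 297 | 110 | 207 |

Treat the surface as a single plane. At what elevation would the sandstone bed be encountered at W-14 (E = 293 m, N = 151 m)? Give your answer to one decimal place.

223.3 m

Let the plane be z = a·E + b·N + c.
W-12−W-11: −107a + 12b = 15;  W-13−W-11: −180a − 1b = 17.
Solving gives a = −0.09660, b = 0.38862.
Then c = 190 − a·477 − b·111 = 192.94.
At (293, 151): z = −28.3 + 58.7 + 192.94 = 223.3 m.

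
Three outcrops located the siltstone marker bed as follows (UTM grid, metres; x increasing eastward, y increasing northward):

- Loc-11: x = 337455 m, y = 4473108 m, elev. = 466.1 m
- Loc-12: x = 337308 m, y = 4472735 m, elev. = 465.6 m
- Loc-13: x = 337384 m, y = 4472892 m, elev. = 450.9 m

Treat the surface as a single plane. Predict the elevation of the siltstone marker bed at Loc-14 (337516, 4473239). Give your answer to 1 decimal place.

Two edge vectors: Loc-11→Loc-12 = (-147, -373, -0.5), Loc-11→Loc-13 = (-71, -216, -15.2).
Normal n = (Loc-11→Loc-12) × (Loc-11→Loc-13) = (5561.6, -2198.9, 5269).
So ∂z/∂x = −n_x/n_z = −1.055532359 and ∂z/∂y = −n_y/n_z = 0.417327766.
Intercept c from Loc-11: 466.1 + 356194.67 − 1866752.17 = −1510091.40.
At (337516, 4473239): z = −356259.1 + 1866806.8 − 1510091.40 = 456.4 m.

456.4 m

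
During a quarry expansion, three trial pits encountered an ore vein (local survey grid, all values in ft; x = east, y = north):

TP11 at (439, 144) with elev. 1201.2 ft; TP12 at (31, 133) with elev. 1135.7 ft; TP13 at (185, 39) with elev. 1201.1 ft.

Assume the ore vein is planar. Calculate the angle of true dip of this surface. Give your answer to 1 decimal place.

24.2°

Let the plane be z = a·x + b·y + c.
TP12−TP11: −408a − 11b = −65.5;  TP13−TP11: −254a − 105b = −0.1.
Solving gives a = 0.17171, b = −0.41443.
Gradient magnitude |∇z| = √(a² + b²) = √(0.02949 + 0.17175) = 0.44859.
True dip = arctan(0.44859) = 24.2°, dipping toward NNW (azimuth ≈ 337°).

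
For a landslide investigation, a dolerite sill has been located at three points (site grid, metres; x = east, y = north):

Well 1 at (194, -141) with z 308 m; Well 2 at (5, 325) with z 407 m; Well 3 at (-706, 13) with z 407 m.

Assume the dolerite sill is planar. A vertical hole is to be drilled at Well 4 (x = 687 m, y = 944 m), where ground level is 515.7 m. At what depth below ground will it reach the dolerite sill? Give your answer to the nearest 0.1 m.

Let the plane be z = a·x + b·y + c.
Well 2−Well 1: −189a + 466b = 99;  Well 3−Well 1: −900a + 154b = 99.
Solving gives a = −0.07914, b = 0.18035.
Then c = 308 − a·194 − b·-141 = 348.78.
At (687, 944): z_contact = −54.37 + 170.25 + 348.78 = 464.66 m.
Depth below ground = 515.7 − 464.66 = 51.0 m.

51.0 m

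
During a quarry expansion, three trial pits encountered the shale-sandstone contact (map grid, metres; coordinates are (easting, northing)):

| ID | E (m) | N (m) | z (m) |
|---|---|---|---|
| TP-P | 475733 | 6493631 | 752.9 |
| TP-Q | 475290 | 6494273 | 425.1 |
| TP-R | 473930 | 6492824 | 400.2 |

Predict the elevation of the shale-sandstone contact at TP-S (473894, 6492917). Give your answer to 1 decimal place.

Let the plane be z = a·E + b·N + c.
TP-Q−TP-P: −443a + 642b = −327.8;  TP-R−TP-P: −1803a − 807b = −352.7.
Solving gives a = 0.324065512, b = −0.286976602.
Then c = 752.9 − a·475733 − b·6493631 = 1710104.40.
At (473894, 6492917): z = 153572.7 − 1863315.3 + 1710104.40 = 361.8 m.

361.8 m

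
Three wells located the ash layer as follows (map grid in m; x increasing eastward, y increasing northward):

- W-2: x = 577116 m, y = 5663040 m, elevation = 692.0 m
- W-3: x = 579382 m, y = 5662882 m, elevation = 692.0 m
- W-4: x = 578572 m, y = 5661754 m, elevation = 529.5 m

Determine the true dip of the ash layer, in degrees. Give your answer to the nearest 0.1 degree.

Let the plane be z = a·x + b·y + c.
W-3−W-2: 2266a − 158b = 0;  W-4−W-2: 1456a − 1286b = −162.5.
Solving gives a = 0.00957, b = 0.13719.
Gradient magnitude |∇z| = √(a² + b²) = √(0.00009 + 0.01882) = 0.13752.
True dip = arctan(0.13752) = 7.8°, dipping toward S (azimuth ≈ 184°).

7.8°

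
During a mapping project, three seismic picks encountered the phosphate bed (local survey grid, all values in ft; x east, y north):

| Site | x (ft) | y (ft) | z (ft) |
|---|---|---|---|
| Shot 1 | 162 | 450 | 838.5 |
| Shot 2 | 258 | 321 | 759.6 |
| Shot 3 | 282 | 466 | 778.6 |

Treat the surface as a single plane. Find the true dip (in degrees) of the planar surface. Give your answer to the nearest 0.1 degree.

29.8°

Two edge vectors: Shot 1→Shot 2 = (96, -129, -78.9), Shot 1→Shot 3 = (120, 16, -59.9).
Normal n = (Shot 1→Shot 2) × (Shot 1→Shot 3) = (8989.5, -3717.6, 17016).
So ∂z/∂x = −n_x/n_z = −0.52830 and ∂z/∂y = −n_y/n_z = 0.21848.
Gradient magnitude |∇z| = √(a² + b²) = √(0.27910 + 0.04773) = 0.57169.
True dip = arctan(0.57169) = 29.8°, dipping toward ESE (azimuth ≈ 112°).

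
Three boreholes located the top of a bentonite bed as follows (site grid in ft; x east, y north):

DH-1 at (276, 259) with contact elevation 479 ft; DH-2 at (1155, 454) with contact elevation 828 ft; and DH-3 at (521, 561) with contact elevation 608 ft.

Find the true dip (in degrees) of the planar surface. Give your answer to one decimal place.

21.3°

Let the plane be z = a·x + b·y + c.
DH-2−DH-1: 879a + 195b = 349;  DH-3−DH-1: 245a + 302b = 129.
Solving gives a = 0.36862, b = 0.12810.
Gradient magnitude |∇z| = √(a² + b²) = √(0.13588 + 0.01641) = 0.39025.
True dip = arctan(0.39025) = 21.3°, dipping toward WSW (azimuth ≈ 251°).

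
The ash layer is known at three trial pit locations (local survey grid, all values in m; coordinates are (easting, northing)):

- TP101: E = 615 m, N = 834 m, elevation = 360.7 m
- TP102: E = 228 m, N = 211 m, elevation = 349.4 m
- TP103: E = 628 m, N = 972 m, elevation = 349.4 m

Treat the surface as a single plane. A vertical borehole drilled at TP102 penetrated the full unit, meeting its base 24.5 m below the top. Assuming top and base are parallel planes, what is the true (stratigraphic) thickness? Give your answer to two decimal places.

Let the plane be z = a·E + b·N + c.
TP102−TP101: −387a − 623b = −11.3;  TP103−TP101: 13a + 138b = −11.3.
Solving gives a = 0.18980, b = −0.09976.
|∇z| = √(a²+b²) = 0.21442, so dip δ = arctan(0.21442) = 12.10°.
True thickness = vertical thickness × cos δ = 24.5 × cos 12.10° = 23.96 m.

23.96 m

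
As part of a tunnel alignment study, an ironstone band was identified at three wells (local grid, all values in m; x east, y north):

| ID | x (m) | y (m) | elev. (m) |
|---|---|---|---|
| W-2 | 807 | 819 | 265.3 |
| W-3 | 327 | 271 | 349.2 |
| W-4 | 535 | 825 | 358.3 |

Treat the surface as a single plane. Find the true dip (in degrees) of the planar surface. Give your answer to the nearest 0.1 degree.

20.2°

Let the plane be z = a·x + b·y + c.
W-3−W-2: −480a − 548b = 83.9;  W-4−W-2: −272a + 6b = 93.
Solving gives a = −0.33874, b = 0.14361.
Gradient magnitude |∇z| = √(a² + b²) = √(0.11475 + 0.02062) = 0.36793.
True dip = arctan(0.36793) = 20.2°, dipping toward ESE (azimuth ≈ 113°).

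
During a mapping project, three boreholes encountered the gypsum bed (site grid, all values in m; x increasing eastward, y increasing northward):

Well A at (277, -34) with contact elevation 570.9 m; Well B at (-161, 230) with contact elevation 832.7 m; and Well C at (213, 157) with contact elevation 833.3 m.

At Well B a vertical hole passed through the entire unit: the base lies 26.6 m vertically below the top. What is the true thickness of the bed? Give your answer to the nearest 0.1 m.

Two edge vectors: Well A→Well B = (-438, 264, 261.8), Well A→Well C = (-64, 191, 262.4).
Normal n = (Well A→Well B) × (Well A→Well C) = (19269.8, 98176, -66762).
So ∂z/∂x = −n_x/n_z = 0.28863 and ∂z/∂y = −n_y/n_z = 1.47054.
|∇z| = √(a²+b²) = 1.49860, so dip δ = arctan(1.49860) = 56.29°.
True thickness = vertical thickness × cos δ = 26.6 × cos 56.29° = 14.8 m.

14.8 m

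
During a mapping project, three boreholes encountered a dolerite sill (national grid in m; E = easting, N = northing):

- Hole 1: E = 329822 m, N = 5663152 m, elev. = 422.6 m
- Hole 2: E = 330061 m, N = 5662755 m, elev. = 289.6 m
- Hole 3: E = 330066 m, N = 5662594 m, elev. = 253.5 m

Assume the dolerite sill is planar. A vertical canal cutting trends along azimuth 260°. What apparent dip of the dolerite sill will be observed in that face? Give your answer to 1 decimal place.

8.7°

Let the plane be z = a·E + b·N + c.
Hole 2−Hole 1: 239a − 397b = −133;  Hole 3−Hole 1: 244a − 558b = −169.1.
Solving gives a = −0.19404, b = 0.21820.
Unit vector along 260° is (sin 260°, cos 260°) = (-0.9848, -0.1736).
Slope in that direction = a·(-0.9848) + b·(-0.1736) = 0.15320.
Apparent dip = arctan|0.15320| = 8.7° (true dip is 16.3°, so apparent ≤ true as expected).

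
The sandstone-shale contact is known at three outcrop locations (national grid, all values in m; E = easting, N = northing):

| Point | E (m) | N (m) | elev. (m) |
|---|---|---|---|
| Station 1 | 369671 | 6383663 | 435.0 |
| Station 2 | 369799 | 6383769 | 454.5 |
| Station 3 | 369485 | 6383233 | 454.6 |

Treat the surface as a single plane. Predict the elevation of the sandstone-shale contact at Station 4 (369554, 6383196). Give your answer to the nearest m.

481 m

Two edge vectors: Station 1→Station 2 = (128, 106, 19.5), Station 1→Station 3 = (-186, -430, 19.6).
Normal n = (Station 1→Station 2) × (Station 1→Station 3) = (10462.6, -6135.8, -35324).
So ∂z/∂E = −n_x/n_z = 0.29618956 and ∂z/∂N = −n_y/n_z = −0.17370060.
Intercept c from Station 1: 435 − 109492.69 + 1108846.09 = 999788.40.
At (369554, 6383196): z = 109458.0 − 1108765.0 + 999788.40 = 481.5 m.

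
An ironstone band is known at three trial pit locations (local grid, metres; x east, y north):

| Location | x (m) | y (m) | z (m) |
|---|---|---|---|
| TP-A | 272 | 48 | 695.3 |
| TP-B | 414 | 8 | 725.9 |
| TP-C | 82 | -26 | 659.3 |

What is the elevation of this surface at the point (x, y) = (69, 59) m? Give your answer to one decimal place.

653.3 m

Let the plane be z = a·x + b·y + c.
TP-B−TP-A: 142a − 40b = 30.6;  TP-C−TP-A: −190a − 74b = −36.
Solving gives a = 0.20457, b = −0.03877.
Then c = 695.3 − a·272 − b·48 = 641.52.
At (69, 59): z = 14.1 − 2.3 + 641.52 = 653.3 m.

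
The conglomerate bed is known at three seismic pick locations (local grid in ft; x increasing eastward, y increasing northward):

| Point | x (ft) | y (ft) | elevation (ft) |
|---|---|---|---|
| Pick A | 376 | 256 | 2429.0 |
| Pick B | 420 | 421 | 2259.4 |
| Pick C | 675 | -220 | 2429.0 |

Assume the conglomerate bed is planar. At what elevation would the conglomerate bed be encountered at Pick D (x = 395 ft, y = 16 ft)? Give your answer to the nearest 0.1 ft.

2580.3 ft

Let the plane be z = a·x + b·y + c.
Pick B−Pick A: 44a + 165b = −169.6;  Pick C−Pick A: 299a − 476b = 0.
Solving gives a = −1.14870, b = −0.72156.
Then c = 2429 − a·376 − b·256 = 3045.63.
At (395, 16): z = −453.7 − 11.5 + 3045.63 = 2580.3 ft.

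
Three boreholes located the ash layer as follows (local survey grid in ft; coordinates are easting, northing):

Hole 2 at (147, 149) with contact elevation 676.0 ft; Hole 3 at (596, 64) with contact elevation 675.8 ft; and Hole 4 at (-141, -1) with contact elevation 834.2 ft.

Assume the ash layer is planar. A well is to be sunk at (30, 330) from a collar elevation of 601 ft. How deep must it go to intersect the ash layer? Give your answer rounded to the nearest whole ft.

48 ft

Two edge vectors: Hole 2→Hole 3 = (449, -85, -0.2), Hole 2→Hole 4 = (-288, -150, 158.2).
Normal n = (Hole 2→Hole 3) × (Hole 2→Hole 4) = (-13477, -70974.2, -91830).
So ∂z/∂easting = −n_x/n_z = −0.14676 and ∂z/∂northing = −n_y/n_z = −0.77289.
Intercept c from Hole 2: 676 + 21.57 + 115.16 = 812.73.
At (30, 330): z_contact = −4.4 − 255.1 + 812.73 = 553.3 ft.
Depth below ground = 601 − 553.3 = 48 ft.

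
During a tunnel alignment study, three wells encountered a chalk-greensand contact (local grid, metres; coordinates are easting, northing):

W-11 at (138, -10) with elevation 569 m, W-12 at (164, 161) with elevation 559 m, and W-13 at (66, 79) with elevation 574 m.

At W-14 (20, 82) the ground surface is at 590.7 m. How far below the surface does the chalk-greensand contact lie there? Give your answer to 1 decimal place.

11.3 m

Two edge vectors: W-11→W-12 = (26, 171, -10), W-11→W-13 = (-72, 89, 5).
Normal n = (W-11→W-12) × (W-11→W-13) = (1745, 590, 14626).
So ∂z/∂easting = −n_x/n_z = −0.11931 and ∂z/∂northing = −n_y/n_z = −0.04034.
Intercept c from W-11: 569 + 16.46 − 0.40 = 585.06.
At (20, 82): z_contact = −2.39 − 3.31 + 585.06 = 579.37 m.
Depth below ground = 590.7 − 579.37 = 11.3 m.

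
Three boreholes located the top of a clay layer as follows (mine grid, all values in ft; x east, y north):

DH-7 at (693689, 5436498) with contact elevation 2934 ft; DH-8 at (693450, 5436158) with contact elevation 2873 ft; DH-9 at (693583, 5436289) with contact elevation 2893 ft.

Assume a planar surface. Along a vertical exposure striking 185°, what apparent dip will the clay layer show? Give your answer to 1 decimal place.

13.0°

Two edge vectors: DH-7→DH-8 = (-239, -340, -61), DH-7→DH-9 = (-106, -209, -41).
Normal n = (DH-7→DH-8) × (DH-7→DH-9) = (1191, -3333, 13911).
So ∂z/∂x = −n_x/n_z = −0.08562 and ∂z/∂y = −n_y/n_z = 0.23959.
Unit vector along 185° is (sin 185°, cos 185°) = (-0.0872, -0.9962).
Slope in that direction = a·(-0.0872) + b·(-0.9962) = −0.23122.
Apparent dip = arctan|0.23122| = 13.0° (true dip is 14.3°, so apparent ≤ true as expected).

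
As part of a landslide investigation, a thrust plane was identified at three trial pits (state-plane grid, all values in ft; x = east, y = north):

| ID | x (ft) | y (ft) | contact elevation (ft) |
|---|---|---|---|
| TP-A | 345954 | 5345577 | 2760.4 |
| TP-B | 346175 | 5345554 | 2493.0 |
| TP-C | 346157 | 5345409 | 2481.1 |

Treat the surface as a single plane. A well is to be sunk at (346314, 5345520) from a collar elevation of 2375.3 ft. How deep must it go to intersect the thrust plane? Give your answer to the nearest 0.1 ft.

Two edge vectors: TP-A→TP-B = (221, -23, -267.4), TP-A→TP-C = (203, -168, -279.3).
Normal n = (TP-A→TP-B) × (TP-A→TP-C) = (-38499.3, 7443.1, -32459).
So ∂z/∂x = −n_x/n_z = −1.186090144 and ∂z/∂y = −n_y/n_z = 0.229307742.
Intercept c from TP-A: 2760.4 + 410332.63 − 1225782.19 = −812689.16.
At (346314, 5345520): z_contact = −410759.62 + 1225769.12 − 812689.16 = 2320.34 ft.
Depth below ground = 2375.3 − 2320.34 = 55.0 ft.

55.0 ft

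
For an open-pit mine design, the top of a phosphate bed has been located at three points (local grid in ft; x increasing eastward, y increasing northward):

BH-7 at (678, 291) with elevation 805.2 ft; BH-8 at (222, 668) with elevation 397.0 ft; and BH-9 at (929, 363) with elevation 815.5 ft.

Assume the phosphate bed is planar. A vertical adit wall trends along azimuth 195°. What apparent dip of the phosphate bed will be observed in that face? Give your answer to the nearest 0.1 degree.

Two edge vectors: BH-7→BH-8 = (-456, 377, -408.2), BH-7→BH-9 = (251, 72, 10.3).
Normal n = (BH-7→BH-8) × (BH-7→BH-9) = (33273.5, -97761.4, -127459).
So ∂z/∂x = −n_x/n_z = 0.26105 and ∂z/∂y = −n_y/n_z = −0.76700.
Unit vector along 195° is (sin 195°, cos 195°) = (-0.2588, -0.9659).
Slope in that direction = a·(-0.2588) + b·(-0.9659) = 0.67330.
Apparent dip = arctan|0.67330| = 34.0° (true dip is 39.0°, so apparent ≤ true as expected).

34.0°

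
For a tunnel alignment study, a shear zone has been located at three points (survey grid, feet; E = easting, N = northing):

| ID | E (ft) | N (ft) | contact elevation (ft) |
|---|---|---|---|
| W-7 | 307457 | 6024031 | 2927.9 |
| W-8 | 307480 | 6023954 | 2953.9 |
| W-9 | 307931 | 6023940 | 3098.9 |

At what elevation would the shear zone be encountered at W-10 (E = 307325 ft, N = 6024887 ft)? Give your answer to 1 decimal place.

Two edge vectors: W-7→W-8 = (23, -77, 26), W-7→W-9 = (474, -91, 171).
Normal n = (W-7→W-8) × (W-7→W-9) = (-10801, 8391, 34405).
So ∂z/∂E = −n_x/n_z = 0.313936928 and ∂z/∂N = −n_y/n_z = −0.243888970.
Intercept c from W-7: 2927.9 − 96522.11 + 1469194.71 = 1375600.51.
At (307325, 6024887): z = 96480.7 − 1469403.5 + 1375600.51 = 2677.7 ft.

2677.7 ft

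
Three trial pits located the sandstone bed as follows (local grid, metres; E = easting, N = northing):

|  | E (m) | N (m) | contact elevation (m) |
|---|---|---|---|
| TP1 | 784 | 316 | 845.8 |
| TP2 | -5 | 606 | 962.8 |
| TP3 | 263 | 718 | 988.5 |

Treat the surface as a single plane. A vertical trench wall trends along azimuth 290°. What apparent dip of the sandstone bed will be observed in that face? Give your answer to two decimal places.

7.87°

Two edge vectors: TP1→TP2 = (-789, 290, 117), TP1→TP3 = (-521, 402, 142.7).
Normal n = (TP1→TP2) × (TP1→TP3) = (-5651, 51633.3, -166088).
So ∂z/∂E = −n_x/n_z = −0.03402 and ∂z/∂N = −n_y/n_z = 0.31088.
Unit vector along 290° is (sin 290°, cos 290°) = (-0.9397, 0.3420).
Slope in that direction = a·(-0.9397) + b·(0.3420) = 0.13830.
Apparent dip = arctan|0.13830| = 7.87° (true dip is 17.4°, so apparent ≤ true as expected).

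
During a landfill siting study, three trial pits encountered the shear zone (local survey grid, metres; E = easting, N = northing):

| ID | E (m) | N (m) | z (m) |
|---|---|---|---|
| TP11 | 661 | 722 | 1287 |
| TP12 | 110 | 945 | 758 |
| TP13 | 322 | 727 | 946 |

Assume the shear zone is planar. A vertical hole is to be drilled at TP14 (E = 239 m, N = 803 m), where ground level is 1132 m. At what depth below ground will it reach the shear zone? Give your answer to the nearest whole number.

Two edge vectors: TP11→TP12 = (-551, 223, -529), TP11→TP13 = (-339, 5, -341).
Normal n = (TP11→TP12) × (TP11→TP13) = (-73398, -8560, 72842).
So ∂z/∂E = −n_x/n_z = 1.00763 and ∂z/∂N = −n_y/n_z = 0.11751.
Intercept c from TP11: 1287 − 666.05 − 84.85 = 536.11.
At (239, 803): z_contact = 240.8 + 94.4 + 536.11 = 871.3 m.
Depth below ground = 1132 − 871.3 = 261 m.

261 m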